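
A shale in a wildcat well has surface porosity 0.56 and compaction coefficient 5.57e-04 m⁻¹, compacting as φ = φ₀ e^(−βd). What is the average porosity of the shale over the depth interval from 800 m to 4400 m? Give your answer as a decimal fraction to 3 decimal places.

0.155

Working in km (1 km = 1000 m; β in km⁻¹ = β in m⁻¹ × 1000):
⟨φ⟩ = (1/(d₂−d₁)) ∫ φ₀ e^(−βd) dd = φ₀·(e^(−β·d₁) − e^(−β·d₂)) / (β·(d₂−d₁))
e^(−0.557×0.8) = 0.6404; e^(−0.557×4.4) = 0.0862
⟨φ⟩ = 0.56 × (0.6404 − 0.0862) / (0.557 × 3.6) = 0.56 × 0.2764 = 0.1548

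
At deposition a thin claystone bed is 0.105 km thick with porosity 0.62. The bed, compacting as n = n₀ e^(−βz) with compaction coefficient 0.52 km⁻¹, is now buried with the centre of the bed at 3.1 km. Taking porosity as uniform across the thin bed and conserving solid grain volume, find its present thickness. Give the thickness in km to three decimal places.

Porosity at 3.1 km: n = 0.62·exp(−0.52×3.1) = 0.1237
Solid-volume conservation: h(1−n) = h₀(1−n₀) ⇒ h = h₀·(1−n₀)/(1−n)
h = 0.105 × (1 − 0.62)/(1 − 0.1237) = 0.105 × 0.4336 = 0.0455 km

0.046 km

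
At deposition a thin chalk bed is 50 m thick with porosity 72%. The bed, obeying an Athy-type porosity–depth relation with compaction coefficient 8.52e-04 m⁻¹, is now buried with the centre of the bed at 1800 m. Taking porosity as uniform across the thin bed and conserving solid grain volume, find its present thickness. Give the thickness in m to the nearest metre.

17 m

Working in km (1 km = 1000 m; c in km⁻¹ = c in m⁻¹ × 1000):
Porosity at 1.8 km: n = 0.72·exp(−0.852×1.8) = 0.1553
Solid-volume conservation: h(1−n) = h₀(1−n₀) ⇒ h = h₀·(1−n₀)/(1−n)
h = 0.05 × (1 − 0.72)/(1 − 0.1553) = 0.05 × 0.3315 = 0.0166 km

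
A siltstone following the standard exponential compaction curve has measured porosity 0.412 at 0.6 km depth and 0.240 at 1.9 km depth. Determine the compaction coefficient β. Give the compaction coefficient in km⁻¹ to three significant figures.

0.416 km⁻¹

Athy: phi(Z) = phi₀ e^(−βZ) ⇒ phi₁/phi₂ = e^{β(Z₂−Z₁)} ⇒ β = ln(phi₁/phi₂)/(Z₂−Z₁)
β = ln(0.412/0.24) / (1.9 − 0.6) = ln(1.717) / 1.3 = 0.5404 / 1.3 = 0.4157 km⁻¹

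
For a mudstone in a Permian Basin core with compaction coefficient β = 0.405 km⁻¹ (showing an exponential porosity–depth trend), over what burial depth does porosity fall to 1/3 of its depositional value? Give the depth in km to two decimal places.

2.71 km

n/n₀ = 1/3 ⇒ exp(−β·Z) = 1/3 ⇒ Z = ln(3) / β
Z = 1.0986 / 0.405 = 2.713 km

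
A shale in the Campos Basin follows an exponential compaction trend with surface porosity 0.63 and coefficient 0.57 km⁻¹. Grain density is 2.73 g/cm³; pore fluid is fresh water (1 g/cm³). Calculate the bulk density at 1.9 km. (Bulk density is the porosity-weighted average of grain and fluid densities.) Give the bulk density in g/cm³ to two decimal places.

2.36 g/cm³

Porosity at depth: φ = 0.63·exp(−0.57×1.9) = 0.63×0.3386 = 0.2133
Bulk density: ρ_b = (1−φ)ρ_g + φ·ρ_f = 0.7867×2.73 + 0.2133×1
       = 2.148 + 0.213 = 2.361 g/cm³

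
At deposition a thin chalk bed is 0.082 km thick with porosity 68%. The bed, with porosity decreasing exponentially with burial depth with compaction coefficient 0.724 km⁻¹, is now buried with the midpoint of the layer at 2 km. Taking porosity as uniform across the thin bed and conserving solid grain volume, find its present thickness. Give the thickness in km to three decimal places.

0.031 km

Porosity at 2 km: φ = 0.68·exp(−0.724×2) = 0.1598
Solid-volume conservation: h(1−φ) = h₀(1−φ₀) ⇒ h = h₀·(1−φ₀)/(1−φ)
h = 0.082 × (1 − 0.68)/(1 − 0.1598) = 0.082 × 0.3809 = 0.0312 km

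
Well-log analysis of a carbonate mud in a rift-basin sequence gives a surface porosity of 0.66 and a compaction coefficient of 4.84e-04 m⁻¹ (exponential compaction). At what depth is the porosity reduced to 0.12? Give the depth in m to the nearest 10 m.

Working in km (1 km = 1000 m; c in km⁻¹ = c in m⁻¹ × 1000):
Invert Athy's law: Z = ln(n₀/n) / c
Z = ln(0.66/0.12) / 0.484 = ln(5.5) / 0.484 = 1.7047 / 0.484 = 3.522 km

3520 m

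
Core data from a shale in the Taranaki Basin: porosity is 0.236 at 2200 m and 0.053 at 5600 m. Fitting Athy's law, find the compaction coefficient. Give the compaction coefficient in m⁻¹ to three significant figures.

0.000439 m⁻¹

Working in km (1 km = 1000 m; k in km⁻¹ = k in m⁻¹ × 1000):
Athy: n(d) = n₀ e^(−kd) ⇒ n₁/n₂ = e^{k(d₂−d₁)} ⇒ k = ln(n₁/n₂)/(d₂−d₁)
k = ln(0.236/0.053) / (5.6 − 2.2) = ln(4.453) / 3.4 = 1.4935 / 3.4 = 0.4393 km⁻¹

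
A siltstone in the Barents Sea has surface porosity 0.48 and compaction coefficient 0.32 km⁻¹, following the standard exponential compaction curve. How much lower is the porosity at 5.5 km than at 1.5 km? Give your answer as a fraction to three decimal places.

n(1.5) = 0.48·e^(−0.32×1.5) = 0.2970
n(5.5) = 0.48·e^(−0.32×5.5) = 0.0826
Δn = 0.2970 − 0.0826 = 0.2144

0.214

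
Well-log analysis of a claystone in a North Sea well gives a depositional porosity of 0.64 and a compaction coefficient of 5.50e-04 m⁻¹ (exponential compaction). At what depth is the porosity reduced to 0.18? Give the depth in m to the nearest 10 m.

2310 m

Working in km (1 km = 1000 m; β in km⁻¹ = β in m⁻¹ × 1000):
Invert Athy's law: d = ln(φ₀/φ) / β
d = ln(0.64/0.18) / 0.55 = ln(3.556) / 0.55 = 1.2685 / 0.55 = 2.306 km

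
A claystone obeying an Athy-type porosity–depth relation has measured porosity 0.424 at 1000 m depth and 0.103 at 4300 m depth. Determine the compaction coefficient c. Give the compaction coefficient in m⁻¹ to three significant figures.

Working in km (1 km = 1000 m; c in km⁻¹ = c in m⁻¹ × 1000):
Athy: φ(d) = φ₀ e^(−cd) ⇒ φ₁/φ₂ = e^{c(d₂−d₁)} ⇒ c = ln(φ₁/φ₂)/(d₂−d₁)
c = ln(0.424/0.103) / (4.3 − 1) = ln(4.117) / 3.3 = 1.4150 / 3.3 = 0.4288 km⁻¹

0.000429 m⁻¹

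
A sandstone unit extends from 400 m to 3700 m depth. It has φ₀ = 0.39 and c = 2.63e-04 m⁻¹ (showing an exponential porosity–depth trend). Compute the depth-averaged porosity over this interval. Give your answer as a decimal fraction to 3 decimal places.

Working in km (1 km = 1000 m; c in km⁻¹ = c in m⁻¹ × 1000):
⟨φ⟩ = (1/(d₂−d₁)) ∫ φ₀ e^(−cd) dd = φ₀·(e^(−c·d₁) − e^(−c·d₂)) / (c·(d₂−d₁))
e^(−0.263×0.4) = 0.9001; e^(−0.263×3.7) = 0.3779
⟨φ⟩ = 0.39 × (0.9001 − 0.3779) / (0.263 × 3.3) = 0.39 × 0.6017 = 0.2347

0.235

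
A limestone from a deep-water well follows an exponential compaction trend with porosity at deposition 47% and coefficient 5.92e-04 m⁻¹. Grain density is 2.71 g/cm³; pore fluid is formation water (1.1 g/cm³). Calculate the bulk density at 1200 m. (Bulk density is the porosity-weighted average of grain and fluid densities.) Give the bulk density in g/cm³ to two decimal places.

2.34 g/cm³

Working in km (1 km = 1000 m; c in km⁻¹ = c in m⁻¹ × 1000):
Porosity at depth: phi = 0.47·exp(−0.592×1.2) = 0.47×0.4914 = 0.2310
Bulk density: ρ_b = (1−phi)ρ_g + phi·ρ_f = 0.7690×2.71 + 0.2310×1.1
       = 2.084 + 0.254 = 2.338 g/cm³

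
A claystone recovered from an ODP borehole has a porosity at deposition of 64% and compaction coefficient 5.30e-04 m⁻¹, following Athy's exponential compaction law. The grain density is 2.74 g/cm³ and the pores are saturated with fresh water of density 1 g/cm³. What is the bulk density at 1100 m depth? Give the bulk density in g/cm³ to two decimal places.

2.12 g/cm³

Working in km (1 km = 1000 m; β in km⁻¹ = β in m⁻¹ × 1000):
Porosity at depth: n = 0.64·exp(−0.53×1.1) = 0.64×0.5582 = 0.3573
Bulk density: ρ_b = (1−n)ρ_g + n·ρ_f = 0.6427×2.74 + 0.3573×1
       = 1.761 + 0.357 = 2.118 g/cm³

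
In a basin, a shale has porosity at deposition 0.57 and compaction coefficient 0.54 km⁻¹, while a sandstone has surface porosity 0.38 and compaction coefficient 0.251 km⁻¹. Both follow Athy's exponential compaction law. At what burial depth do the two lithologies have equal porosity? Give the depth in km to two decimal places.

1.40 km

Set φ₀ₐ e^(−cₐd) = φ₀ᵦ e^(−cᵦd) ⇒ ln(φ₀ₐ/φ₀ᵦ) = (cₐ − cᵦ)·d
d = ln(0.57/0.38) / (0.54 − 0.251) = 0.4055 / 0.289 = 1.403 km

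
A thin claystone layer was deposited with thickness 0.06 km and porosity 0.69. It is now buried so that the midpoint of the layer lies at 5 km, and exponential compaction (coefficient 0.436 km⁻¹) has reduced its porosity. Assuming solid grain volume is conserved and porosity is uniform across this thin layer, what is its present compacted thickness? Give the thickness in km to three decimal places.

Porosity at 5 km: φ = 0.69·exp(−0.436×5) = 0.0780
Solid-volume conservation: h(1−φ) = h₀(1−φ₀) ⇒ h = h₀·(1−φ₀)/(1−φ)
h = 0.06 × (1 − 0.69)/(1 − 0.0780) = 0.06 × 0.3362 = 0.0202 km

0.020 km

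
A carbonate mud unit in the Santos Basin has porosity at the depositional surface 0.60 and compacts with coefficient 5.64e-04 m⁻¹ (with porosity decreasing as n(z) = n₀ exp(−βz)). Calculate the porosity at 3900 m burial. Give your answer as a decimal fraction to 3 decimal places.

Working in km (1 km = 1000 m; β in km⁻¹ = β in m⁻¹ × 1000):
n = n₀·exp(−β·z) = 0.6 × exp(−0.564 × 3.9) = 0.6 × exp(−2.2)
  = 0.6 × 0.1108 = 0.0665

0.067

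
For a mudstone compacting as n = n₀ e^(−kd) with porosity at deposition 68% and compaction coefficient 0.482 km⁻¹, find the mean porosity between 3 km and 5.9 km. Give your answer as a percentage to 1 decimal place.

8.6%

⟨n⟩ = (1/(d₂−d₁)) ∫ n₀ e^(−kd) dd = n₀·(e^(−k·d₁) − e^(−k·d₂)) / (k·(d₂−d₁))
e^(−0.482×3) = 0.2355; e^(−0.482×5.9) = 0.0582
⟨n⟩ = 0.68 × (0.2355 − 0.0582) / (0.482 × 2.9) = 0.68 × 0.1268 = 0.0863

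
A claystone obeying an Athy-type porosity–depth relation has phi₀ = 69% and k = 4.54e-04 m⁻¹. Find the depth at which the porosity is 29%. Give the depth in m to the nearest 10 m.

1910 m

Working in km (1 km = 1000 m; k in km⁻¹ = k in m⁻¹ × 1000):
Invert Athy's law: z = ln(phi₀/phi) / k
z = ln(0.69/0.29) / 0.454 = ln(2.379) / 0.454 = 0.8668 / 0.454 = 1.909 km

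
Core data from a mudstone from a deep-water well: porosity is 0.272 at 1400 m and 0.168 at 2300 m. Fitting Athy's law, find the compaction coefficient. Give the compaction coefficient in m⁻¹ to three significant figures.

Working in km (1 km = 1000 m; c in km⁻¹ = c in m⁻¹ × 1000):
Athy: φ(z) = φ₀ e^(−cz) ⇒ φ₁/φ₂ = e^{c(z₂−z₁)} ⇒ c = ln(φ₁/φ₂)/(z₂−z₁)
c = ln(0.272/0.168) / (2.3 − 1.4) = ln(1.619) / 0.9 = 0.4818 / 0.9 = 0.5354 km⁻¹

0.000535 m⁻¹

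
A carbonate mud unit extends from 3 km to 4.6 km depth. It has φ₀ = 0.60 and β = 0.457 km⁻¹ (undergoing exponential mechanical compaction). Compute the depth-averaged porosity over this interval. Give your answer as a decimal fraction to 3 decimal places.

0.108

⟨φ⟩ = (1/(Z₂−Z₁)) ∫ φ₀ e^(−βZ) dZ = φ₀·(e^(−β·Z₁) − e^(−β·Z₂)) / (β·(Z₂−Z₁))
e^(−0.457×3) = 0.2539; e^(−0.457×4.6) = 0.1222
⟨φ⟩ = 0.6 × (0.2539 − 0.1222) / (0.457 × 1.6) = 0.6 × 0.1801 = 0.1080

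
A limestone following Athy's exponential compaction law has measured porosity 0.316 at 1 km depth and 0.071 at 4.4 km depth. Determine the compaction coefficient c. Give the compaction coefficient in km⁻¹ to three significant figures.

0.439 km⁻¹

Athy: n(Z) = n₀ e^(−cZ) ⇒ n₁/n₂ = e^{c(Z₂−Z₁)} ⇒ c = ln(n₁/n₂)/(Z₂−Z₁)
c = ln(0.316/0.071) / (4.4 − 1) = ln(4.451) / 3.4 = 1.4931 / 3.4 = 0.4391 km⁻¹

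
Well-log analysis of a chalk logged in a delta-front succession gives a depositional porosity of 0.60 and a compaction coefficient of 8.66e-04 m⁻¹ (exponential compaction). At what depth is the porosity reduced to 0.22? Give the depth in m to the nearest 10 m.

Working in km (1 km = 1000 m; β in km⁻¹ = β in m⁻¹ × 1000):
Invert Athy's law: Z = ln(phi₀/phi) / β
Z = ln(0.6/0.22) / 0.866 = ln(2.727) / 0.866 = 1.0033 / 0.866 = 1.159 km

1160 m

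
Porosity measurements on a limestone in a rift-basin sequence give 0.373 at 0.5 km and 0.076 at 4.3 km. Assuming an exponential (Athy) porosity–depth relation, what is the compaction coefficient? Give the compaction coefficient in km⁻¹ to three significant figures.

Athy: n(Z) = n₀ e^(−cZ) ⇒ n₁/n₂ = e^{c(Z₂−Z₁)} ⇒ c = ln(n₁/n₂)/(Z₂−Z₁)
c = ln(0.373/0.076) / (4.3 − 0.5) = ln(4.908) / 3.8 = 1.5908 / 3.8 = 0.4186 km⁻¹

0.419 km⁻¹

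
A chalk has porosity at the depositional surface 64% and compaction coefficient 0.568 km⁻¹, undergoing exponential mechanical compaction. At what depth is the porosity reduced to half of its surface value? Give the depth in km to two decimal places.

1.22 km

n/n₀ = 1/2 ⇒ exp(−k·Z) = 1/2 ⇒ Z = ln(2) / k
Z = 0.6931 / 0.568 = 1.220 km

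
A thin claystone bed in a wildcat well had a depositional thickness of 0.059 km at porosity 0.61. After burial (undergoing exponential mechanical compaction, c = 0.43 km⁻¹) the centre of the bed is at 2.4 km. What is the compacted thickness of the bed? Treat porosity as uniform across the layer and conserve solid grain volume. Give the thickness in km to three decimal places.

Porosity at 2.4 km: n = 0.61·exp(−0.43×2.4) = 0.2173
Solid-volume conservation: h(1−n) = h₀(1−n₀) ⇒ h = h₀·(1−n₀)/(1−n)
h = 0.059 × (1 − 0.61)/(1 − 0.2173) = 0.059 × 0.4983 = 0.0294 km

0.029 km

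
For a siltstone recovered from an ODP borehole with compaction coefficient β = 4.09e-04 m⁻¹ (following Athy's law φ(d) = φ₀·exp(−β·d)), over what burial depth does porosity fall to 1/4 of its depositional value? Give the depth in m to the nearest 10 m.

Working in km (1 km = 1000 m; β in km⁻¹ = β in m⁻¹ × 1000):
φ/φ₀ = 1/4 ⇒ exp(−β·d) = 1/4 ⇒ d = ln(4) / β
d = 1.3863 / 0.409 = 3.389 km

3390 m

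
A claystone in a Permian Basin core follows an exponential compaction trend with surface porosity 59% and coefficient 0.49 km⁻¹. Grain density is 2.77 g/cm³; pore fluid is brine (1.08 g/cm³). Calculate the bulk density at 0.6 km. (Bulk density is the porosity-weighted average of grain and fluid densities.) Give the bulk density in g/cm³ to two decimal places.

Porosity at depth: phi = 0.59·exp(−0.49×0.6) = 0.59×0.7453 = 0.4397
Bulk density: ρ_b = (1−phi)ρ_g + phi·ρ_f = 0.5603×2.77 + 0.4397×1.08
       = 1.552 + 0.475 = 2.027 g/cm³

2.03 g/cm³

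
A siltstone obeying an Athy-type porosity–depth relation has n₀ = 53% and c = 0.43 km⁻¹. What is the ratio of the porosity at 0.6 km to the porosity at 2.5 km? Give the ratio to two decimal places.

2.26

n(d₁)/n(d₂) = e^(−c·d₁)/e^(−c·d₂) = e^{c(d₂−d₁)}
= exp(0.43 × 1.9) = exp(0.817) = 2.2637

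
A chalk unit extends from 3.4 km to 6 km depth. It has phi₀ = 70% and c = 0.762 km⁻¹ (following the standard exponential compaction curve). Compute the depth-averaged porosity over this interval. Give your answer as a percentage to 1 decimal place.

⟨phi⟩ = (1/(d₂−d₁)) ∫ phi₀ e^(−cd) dd = phi₀·(e^(−c·d₁) − e^(−c·d₂)) / (c·(d₂−d₁))
e^(−0.762×3.4) = 0.0750; e^(−0.762×6) = 0.0103
⟨phi⟩ = 0.7 × (0.0750 − 0.0103) / (0.762 × 2.6) = 0.7 × 0.0326 = 0.0228

2.3%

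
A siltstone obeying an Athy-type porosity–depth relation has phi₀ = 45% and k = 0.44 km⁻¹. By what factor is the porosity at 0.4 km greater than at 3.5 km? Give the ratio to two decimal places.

phi(d₁)/phi(d₂) = e^(−k·d₁)/e^(−k·d₂) = e^{k(d₂−d₁)}
= exp(0.44 × 3.1) = exp(1.364) = 3.9118

3.91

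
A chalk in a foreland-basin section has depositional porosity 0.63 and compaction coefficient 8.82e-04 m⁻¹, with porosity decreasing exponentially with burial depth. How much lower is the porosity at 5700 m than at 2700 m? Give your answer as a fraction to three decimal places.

0.054

Working in km (1 km = 1000 m; k in km⁻¹ = k in m⁻¹ × 1000):
n(2.7) = 0.63·e^(−0.882×2.7) = 0.0582
n(5.7) = 0.63·e^(−0.882×5.7) = 0.0041
Δn = 0.0582 − 0.0041 = 0.0541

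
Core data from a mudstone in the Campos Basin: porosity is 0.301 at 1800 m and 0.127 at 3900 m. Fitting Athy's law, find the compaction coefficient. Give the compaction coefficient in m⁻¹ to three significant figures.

0.000411 m⁻¹

Working in km (1 km = 1000 m; k in km⁻¹ = k in m⁻¹ × 1000):
Athy: φ(d) = φ₀ e^(−kd) ⇒ φ₁/φ₂ = e^{k(d₂−d₁)} ⇒ k = ln(φ₁/φ₂)/(d₂−d₁)
k = ln(0.301/0.127) / (3.9 − 1.8) = ln(2.37) / 2.1 = 0.8629 / 2.1 = 0.4109 km⁻¹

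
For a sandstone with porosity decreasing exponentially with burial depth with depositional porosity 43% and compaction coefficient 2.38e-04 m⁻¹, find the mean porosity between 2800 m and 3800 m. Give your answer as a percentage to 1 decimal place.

Working in km (1 km = 1000 m; c in km⁻¹ = c in m⁻¹ × 1000):
⟨φ⟩ = (1/(z₂−z₁)) ∫ φ₀ e^(−cz) dz = φ₀·(e^(−c·z₁) − e^(−c·z₂)) / (c·(z₂−z₁))
e^(−0.238×2.8) = 0.5136; e^(−0.238×3.8) = 0.4048
⟨φ⟩ = 0.43 × (0.5136 − 0.4048) / (0.238 × 1) = 0.43 × 0.4570 = 0.1965

19.7%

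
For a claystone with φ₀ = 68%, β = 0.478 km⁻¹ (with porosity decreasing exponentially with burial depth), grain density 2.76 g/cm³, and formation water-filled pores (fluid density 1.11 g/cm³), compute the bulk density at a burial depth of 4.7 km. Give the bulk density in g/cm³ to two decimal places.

Porosity at depth: φ = 0.68·exp(−0.478×4.7) = 0.68×0.1058 = 0.0719
Bulk density: ρ_b = (1−φ)ρ_g + φ·ρ_f = 0.9281×2.76 + 0.0719×1.11
       = 2.562 + 0.080 = 2.641 g/cm³

2.64 g/cm³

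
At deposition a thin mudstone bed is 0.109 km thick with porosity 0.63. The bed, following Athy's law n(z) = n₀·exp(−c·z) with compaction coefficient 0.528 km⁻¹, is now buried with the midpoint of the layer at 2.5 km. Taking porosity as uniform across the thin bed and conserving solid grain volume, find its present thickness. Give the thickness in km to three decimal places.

0.048 km

Porosity at 2.5 km: n = 0.63·exp(−0.528×2.5) = 0.1683
Solid-volume conservation: h(1−n) = h₀(1−n₀) ⇒ h = h₀·(1−n₀)/(1−n)
h = 0.109 × (1 − 0.63)/(1 − 0.1683) = 0.109 × 0.4449 = 0.0485 km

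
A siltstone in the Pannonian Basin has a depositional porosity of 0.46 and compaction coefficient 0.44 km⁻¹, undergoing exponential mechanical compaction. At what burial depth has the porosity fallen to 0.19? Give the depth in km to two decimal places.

2.01 km

Invert Athy's law: Z = ln(n₀/n) / k
Z = ln(0.46/0.19) / 0.44 = ln(2.421) / 0.44 = 0.8842 / 0.44 = 2.010 km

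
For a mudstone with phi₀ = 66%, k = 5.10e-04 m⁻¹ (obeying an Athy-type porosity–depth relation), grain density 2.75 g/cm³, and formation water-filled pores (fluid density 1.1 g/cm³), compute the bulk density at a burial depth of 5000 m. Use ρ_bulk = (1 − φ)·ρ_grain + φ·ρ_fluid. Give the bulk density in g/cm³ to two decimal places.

Working in km (1 km = 1000 m; k in km⁻¹ = k in m⁻¹ × 1000):
Porosity at depth: phi = 0.66·exp(−0.51×5) = 0.66×0.0781 = 0.0515
Bulk density: ρ_b = (1−phi)ρ_g + phi·ρ_f = 0.9485×2.75 + 0.0515×1.1
       = 2.608 + 0.057 = 2.665 g/cm³

2.66 g/cm³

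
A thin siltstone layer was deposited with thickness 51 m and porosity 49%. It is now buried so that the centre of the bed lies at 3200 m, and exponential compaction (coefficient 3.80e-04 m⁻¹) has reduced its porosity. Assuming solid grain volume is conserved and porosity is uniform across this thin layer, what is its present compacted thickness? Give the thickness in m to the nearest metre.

Working in km (1 km = 1000 m; c in km⁻¹ = c in m⁻¹ × 1000):
Porosity at 3.2 km: n = 0.49·exp(−0.38×3.2) = 0.1452
Solid-volume conservation: h(1−n) = h₀(1−n₀) ⇒ h = h₀·(1−n₀)/(1−n)
h = 0.051 × (1 − 0.49)/(1 − 0.1452) = 0.051 × 0.5967 = 0.0304 km

30 m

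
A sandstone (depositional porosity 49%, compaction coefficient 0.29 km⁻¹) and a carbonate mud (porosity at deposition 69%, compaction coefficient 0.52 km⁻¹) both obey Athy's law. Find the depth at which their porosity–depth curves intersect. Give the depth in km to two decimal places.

Set φ₀ₐ e^(−cₐZ) = φ₀ᵦ e^(−cᵦZ) ⇒ ln(φ₀ₐ/φ₀ᵦ) = (cₐ − cᵦ)·Z
Z = ln(0.49/0.69) / (0.29 − 0.52) = -0.3423 / -0.23 = 1.488 km

1.49 km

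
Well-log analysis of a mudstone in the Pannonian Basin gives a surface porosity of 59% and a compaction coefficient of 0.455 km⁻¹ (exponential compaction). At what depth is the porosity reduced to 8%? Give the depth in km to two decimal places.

4.39 km

Invert Athy's law: z = ln(n₀/n) / β
z = ln(0.59/0.08) / 0.455 = ln(7.375) / 0.455 = 1.9981 / 0.455 = 4.391 km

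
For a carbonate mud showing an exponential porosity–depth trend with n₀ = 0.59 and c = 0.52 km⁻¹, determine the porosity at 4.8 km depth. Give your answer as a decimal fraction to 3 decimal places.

0.049

n = n₀·exp(−c·Z) = 0.59 × exp(−0.52 × 4.8) = 0.59 × exp(−2.496)
  = 0.59 × 0.0824 = 0.0486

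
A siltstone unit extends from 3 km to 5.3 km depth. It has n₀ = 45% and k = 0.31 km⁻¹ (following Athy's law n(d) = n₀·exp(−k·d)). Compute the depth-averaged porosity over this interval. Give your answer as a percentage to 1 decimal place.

12.7%

⟨n⟩ = (1/(d₂−d₁)) ∫ n₀ e^(−kd) dd = n₀·(e^(−k·d₁) − e^(−k·d₂)) / (k·(d₂−d₁))
e^(−0.31×3) = 0.3946; e^(−0.31×5.3) = 0.1934
⟨n⟩ = 0.45 × (0.3946 − 0.1934) / (0.31 × 2.3) = 0.45 × 0.2821 = 0.1270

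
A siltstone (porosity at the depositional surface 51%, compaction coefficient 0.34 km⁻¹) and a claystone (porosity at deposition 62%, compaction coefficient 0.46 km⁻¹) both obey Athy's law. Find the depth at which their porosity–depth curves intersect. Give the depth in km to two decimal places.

Set phi₀ₐ e^(−kₐZ) = phi₀ᵦ e^(−kᵦZ) ⇒ ln(phi₀ₐ/phi₀ᵦ) = (kₐ − kᵦ)·Z
Z = ln(0.51/0.62) / (0.34 − 0.46) = -0.1953 / -0.12 = 1.628 km

1.63 km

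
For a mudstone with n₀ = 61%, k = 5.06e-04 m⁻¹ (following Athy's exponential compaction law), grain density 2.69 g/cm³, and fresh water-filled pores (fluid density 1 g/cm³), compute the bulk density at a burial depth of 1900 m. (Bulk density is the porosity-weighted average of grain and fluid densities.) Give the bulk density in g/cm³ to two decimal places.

Working in km (1 km = 1000 m; k in km⁻¹ = k in m⁻¹ × 1000):
Porosity at depth: n = 0.61·exp(−0.506×1.9) = 0.61×0.3824 = 0.2332
Bulk density: ρ_b = (1−n)ρ_g + n·ρ_f = 0.7668×2.69 + 0.2332×1
       = 2.063 + 0.233 = 2.296 g/cm³

2.30 g/cm³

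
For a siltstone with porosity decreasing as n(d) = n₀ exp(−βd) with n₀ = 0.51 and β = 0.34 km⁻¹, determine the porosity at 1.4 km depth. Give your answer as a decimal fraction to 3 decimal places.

0.317

n = n₀·exp(−β·d) = 0.51 × exp(−0.34 × 1.4) = 0.51 × exp(−0.476)
  = 0.51 × 0.6213 = 0.3168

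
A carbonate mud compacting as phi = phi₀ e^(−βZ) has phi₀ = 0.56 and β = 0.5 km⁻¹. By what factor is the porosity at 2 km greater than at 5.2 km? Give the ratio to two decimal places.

phi(Z₁)/phi(Z₂) = e^(−β·Z₁)/e^(−β·Z₂) = e^{β(Z₂−Z₁)}
= exp(0.5 × 3.2) = exp(1.6) = 4.9530

4.95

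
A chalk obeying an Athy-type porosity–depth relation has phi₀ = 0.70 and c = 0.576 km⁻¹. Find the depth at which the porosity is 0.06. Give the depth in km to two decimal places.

Invert Athy's law: z = ln(phi₀/phi) / c
z = ln(0.7/0.06) / 0.576 = ln(11.67) / 0.576 = 2.4567 / 0.576 = 4.265 km

4.27 km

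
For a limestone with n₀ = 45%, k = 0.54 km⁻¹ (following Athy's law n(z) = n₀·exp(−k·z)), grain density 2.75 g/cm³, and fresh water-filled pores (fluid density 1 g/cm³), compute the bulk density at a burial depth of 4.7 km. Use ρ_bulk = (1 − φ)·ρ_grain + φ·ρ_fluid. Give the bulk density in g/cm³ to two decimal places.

2.69 g/cm³

Porosity at depth: n = 0.45·exp(−0.54×4.7) = 0.45×0.0790 = 0.0356
Bulk density: ρ_b = (1−n)ρ_g + n·ρ_f = 0.9644×2.75 + 0.0356×1
       = 2.652 + 0.036 = 2.688 g/cm³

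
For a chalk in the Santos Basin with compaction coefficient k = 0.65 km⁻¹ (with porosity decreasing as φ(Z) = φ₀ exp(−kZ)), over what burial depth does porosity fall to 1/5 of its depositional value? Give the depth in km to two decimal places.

2.48 km

φ/φ₀ = 1/5 ⇒ exp(−k·Z) = 1/5 ⇒ Z = ln(5) / k
Z = 1.6094 / 0.65 = 2.476 km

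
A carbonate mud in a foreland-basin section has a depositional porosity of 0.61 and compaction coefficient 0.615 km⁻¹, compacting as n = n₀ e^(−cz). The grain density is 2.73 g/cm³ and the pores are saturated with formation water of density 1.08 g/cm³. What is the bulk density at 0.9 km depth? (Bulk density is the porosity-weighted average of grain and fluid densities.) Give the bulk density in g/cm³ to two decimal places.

2.15 g/cm³

Porosity at depth: n = 0.61·exp(−0.615×0.9) = 0.61×0.5749 = 0.3507
Bulk density: ρ_b = (1−n)ρ_g + n·ρ_f = 0.6493×2.73 + 0.3507×1.08
       = 1.773 + 0.379 = 2.151 g/cm³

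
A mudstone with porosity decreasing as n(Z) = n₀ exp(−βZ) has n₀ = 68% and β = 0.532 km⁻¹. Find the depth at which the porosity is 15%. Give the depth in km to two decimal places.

Invert Athy's law: Z = ln(n₀/n) / β
Z = ln(0.68/0.15) / 0.532 = ln(4.533) / 0.532 = 1.5115 / 0.532 = 2.841 km

2.84 km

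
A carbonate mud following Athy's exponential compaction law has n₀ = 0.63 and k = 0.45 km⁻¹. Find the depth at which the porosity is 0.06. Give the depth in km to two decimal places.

5.23 km

Invert Athy's law: Z = ln(n₀/n) / k
Z = ln(0.63/0.06) / 0.45 = ln(10.5) / 0.45 = 2.3514 / 0.45 = 5.225 km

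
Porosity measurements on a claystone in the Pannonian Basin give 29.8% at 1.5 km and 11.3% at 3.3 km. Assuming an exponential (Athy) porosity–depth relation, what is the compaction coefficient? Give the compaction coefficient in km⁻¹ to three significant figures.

Athy: phi(Z) = phi₀ e^(−cZ) ⇒ phi₁/phi₂ = e^{c(Z₂−Z₁)} ⇒ c = ln(phi₁/phi₂)/(Z₂−Z₁)
c = ln(0.298/0.113) / (3.3 − 1.5) = ln(2.637) / 1.8 = 0.9697 / 1.8 = 0.5387 km⁻¹

0.539 km⁻¹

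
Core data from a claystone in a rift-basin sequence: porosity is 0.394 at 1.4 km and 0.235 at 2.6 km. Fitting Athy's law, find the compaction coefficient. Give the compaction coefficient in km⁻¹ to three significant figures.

Athy: phi(d) = phi₀ e^(−βd) ⇒ phi₁/phi₂ = e^{β(d₂−d₁)} ⇒ β = ln(phi₁/phi₂)/(d₂−d₁)
β = ln(0.394/0.235) / (2.6 − 1.4) = ln(1.677) / 1.2 = 0.5168 / 1.2 = 0.4306 km⁻¹

0.431 km⁻¹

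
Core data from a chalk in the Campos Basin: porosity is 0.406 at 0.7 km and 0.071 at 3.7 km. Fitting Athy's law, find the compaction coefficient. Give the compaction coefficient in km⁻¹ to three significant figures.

0.581 km⁻¹

Athy: n(d) = n₀ e^(−kd) ⇒ n₁/n₂ = e^{k(d₂−d₁)} ⇒ k = ln(n₁/n₂)/(d₂−d₁)
k = ln(0.406/0.071) / (3.7 − 0.7) = ln(5.718) / 3 = 1.7437 / 3 = 0.5812 km⁻¹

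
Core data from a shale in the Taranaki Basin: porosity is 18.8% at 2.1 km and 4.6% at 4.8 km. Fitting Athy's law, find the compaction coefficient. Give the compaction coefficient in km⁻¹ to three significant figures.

0.521 km⁻¹

Athy: phi(Z) = phi₀ e^(−βZ) ⇒ phi₁/phi₂ = e^{β(Z₂−Z₁)} ⇒ β = ln(phi₁/phi₂)/(Z₂−Z₁)
β = ln(0.188/0.046) / (4.8 − 2.1) = ln(4.087) / 2.7 = 1.4078 / 2.7 = 0.5214 km⁻¹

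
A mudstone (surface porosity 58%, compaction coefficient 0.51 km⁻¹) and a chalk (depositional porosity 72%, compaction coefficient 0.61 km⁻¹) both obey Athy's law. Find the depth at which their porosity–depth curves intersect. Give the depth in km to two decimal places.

Set n₀ₐ e^(−cₐd) = n₀ᵦ e^(−cᵦd) ⇒ ln(n₀ₐ/n₀ᵦ) = (cₐ − cᵦ)·d
d = ln(0.58/0.72) / (0.51 − 0.61) = -0.2162 / -0.1 = 2.162 km

2.16 km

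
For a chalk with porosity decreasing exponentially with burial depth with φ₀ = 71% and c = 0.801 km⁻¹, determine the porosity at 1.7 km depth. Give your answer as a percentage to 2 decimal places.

18.19%

φ = φ₀·exp(−c·d) = 0.71 × exp(−0.801 × 1.7) = 0.71 × exp(−1.362)
  = 0.71 × 0.2562 = 0.1819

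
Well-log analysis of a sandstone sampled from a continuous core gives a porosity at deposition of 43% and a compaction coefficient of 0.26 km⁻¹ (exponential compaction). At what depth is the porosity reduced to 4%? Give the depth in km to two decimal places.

Invert Athy's law: z = ln(n₀/n) / k
z = ln(0.43/0.04) / 0.26 = ln(10.75) / 0.26 = 2.3749 / 0.26 = 9.134 km

9.13 km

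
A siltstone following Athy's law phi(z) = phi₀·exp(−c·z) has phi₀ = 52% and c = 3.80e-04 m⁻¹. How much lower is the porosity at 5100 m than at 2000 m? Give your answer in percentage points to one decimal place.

Working in km (1 km = 1000 m; c in km⁻¹ = c in m⁻¹ × 1000):
phi(2) = 0.52·e^(−0.38×2) = 0.2432
phi(5.1) = 0.52·e^(−0.38×5.1) = 0.0749
Δphi = 0.2432 − 0.0749 = 0.1683

16.8 percentage points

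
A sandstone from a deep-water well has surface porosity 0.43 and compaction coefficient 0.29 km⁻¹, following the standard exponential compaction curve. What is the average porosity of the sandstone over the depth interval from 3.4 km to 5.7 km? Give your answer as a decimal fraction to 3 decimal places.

0.117

⟨φ⟩ = (1/(d₂−d₁)) ∫ φ₀ e^(−kd) dd = φ₀·(e^(−k·d₁) − e^(−k·d₂)) / (k·(d₂−d₁))
e^(−0.29×3.4) = 0.3731; e^(−0.29×5.7) = 0.1915
⟨φ⟩ = 0.43 × (0.3731 − 0.1915) / (0.29 × 2.3) = 0.43 × 0.2723 = 0.1171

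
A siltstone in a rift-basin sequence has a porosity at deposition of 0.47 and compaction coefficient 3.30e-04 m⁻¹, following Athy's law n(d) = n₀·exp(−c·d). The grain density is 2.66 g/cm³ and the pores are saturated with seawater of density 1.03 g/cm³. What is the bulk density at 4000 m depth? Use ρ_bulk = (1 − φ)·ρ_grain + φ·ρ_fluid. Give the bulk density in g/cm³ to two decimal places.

2.46 g/cm³

Working in km (1 km = 1000 m; c in km⁻¹ = c in m⁻¹ × 1000):
Porosity at depth: n = 0.47·exp(−0.33×4) = 0.47×0.2671 = 0.1256
Bulk density: ρ_b = (1−n)ρ_g + n·ρ_f = 0.8744×2.66 + 0.1256×1.03
       = 2.326 + 0.129 = 2.455 g/cm³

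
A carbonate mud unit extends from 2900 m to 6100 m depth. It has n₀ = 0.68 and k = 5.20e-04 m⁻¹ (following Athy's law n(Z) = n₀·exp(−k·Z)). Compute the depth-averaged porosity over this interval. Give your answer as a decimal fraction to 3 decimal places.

Working in km (1 km = 1000 m; k in km⁻¹ = k in m⁻¹ × 1000):
⟨n⟩ = (1/(Z₂−Z₁)) ∫ n₀ e^(−kZ) dZ = n₀·(e^(−k·Z₁) − e^(−k·Z₂)) / (k·(Z₂−Z₁))
e^(−0.52×2.9) = 0.2214; e^(−0.52×6.1) = 0.0419
⟨n⟩ = 0.68 × (0.2214 − 0.0419) / (0.52 × 3.2) = 0.68 × 0.1078 = 0.0733

0.073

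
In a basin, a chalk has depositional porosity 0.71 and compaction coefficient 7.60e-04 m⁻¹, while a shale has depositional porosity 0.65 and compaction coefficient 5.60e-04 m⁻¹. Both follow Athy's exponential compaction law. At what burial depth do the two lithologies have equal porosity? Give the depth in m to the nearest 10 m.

Working in km (1 km = 1000 m; k in km⁻¹ = k in m⁻¹ × 1000):
Set φ₀ₐ e^(−kₐz) = φ₀ᵦ e^(−kᵦz) ⇒ ln(φ₀ₐ/φ₀ᵦ) = (kₐ − kᵦ)·z
z = ln(0.71/0.65) / (0.76 − 0.56) = 0.0883 / 0.2 = 0.441 km

440 m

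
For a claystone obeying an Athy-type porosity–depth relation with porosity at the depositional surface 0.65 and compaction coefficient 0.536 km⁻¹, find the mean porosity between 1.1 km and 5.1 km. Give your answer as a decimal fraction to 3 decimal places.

0.148

⟨n⟩ = (1/(Z₂−Z₁)) ∫ n₀ e^(−cZ) dZ = n₀·(e^(−c·Z₁) − e^(−c·Z₂)) / (c·(Z₂−Z₁))
e^(−0.536×1.1) = 0.5545; e^(−0.536×5.1) = 0.0650
⟨n⟩ = 0.65 × (0.5545 − 0.0650) / (0.536 × 4) = 0.65 × 0.2283 = 0.1484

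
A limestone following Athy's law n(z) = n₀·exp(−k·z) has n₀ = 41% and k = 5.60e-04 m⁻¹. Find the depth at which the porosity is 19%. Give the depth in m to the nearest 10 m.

1370 m

Working in km (1 km = 1000 m; k in km⁻¹ = k in m⁻¹ × 1000):
Invert Athy's law: z = ln(n₀/n) / k
z = ln(0.41/0.19) / 0.56 = ln(2.158) / 0.56 = 0.7691 / 0.56 = 1.373 km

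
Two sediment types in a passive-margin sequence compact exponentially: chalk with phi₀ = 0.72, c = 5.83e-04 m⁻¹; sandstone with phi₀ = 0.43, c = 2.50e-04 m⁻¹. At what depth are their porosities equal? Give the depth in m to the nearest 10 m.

Working in km (1 km = 1000 m; c in km⁻¹ = c in m⁻¹ × 1000):
Set phi₀ₐ e^(−cₐZ) = phi₀ᵦ e^(−cᵦZ) ⇒ ln(phi₀ₐ/phi₀ᵦ) = (cₐ − cᵦ)·Z
Z = ln(0.72/0.43) / (0.583 − 0.25) = 0.5155 / 0.333 = 1.548 km

1550 m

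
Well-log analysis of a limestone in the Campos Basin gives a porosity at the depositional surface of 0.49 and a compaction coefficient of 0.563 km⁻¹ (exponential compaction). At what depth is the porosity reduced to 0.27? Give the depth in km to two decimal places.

1.06 km

Invert Athy's law: z = ln(n₀/n) / c
z = ln(0.49/0.27) / 0.563 = ln(1.815) / 0.563 = 0.5960 / 0.563 = 1.059 km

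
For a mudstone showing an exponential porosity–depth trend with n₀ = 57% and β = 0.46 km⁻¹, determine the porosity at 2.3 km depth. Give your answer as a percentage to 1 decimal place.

19.8%

n = n₀·exp(−β·Z) = 0.57 × exp(−0.46 × 2.3) = 0.57 × exp(−1.058)
  = 0.57 × 0.3471 = 0.1979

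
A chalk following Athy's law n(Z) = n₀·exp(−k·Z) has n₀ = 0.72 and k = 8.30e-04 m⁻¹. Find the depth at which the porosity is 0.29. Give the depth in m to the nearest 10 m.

1100 m

Working in km (1 km = 1000 m; k in km⁻¹ = k in m⁻¹ × 1000):
Invert Athy's law: Z = ln(n₀/n) / k
Z = ln(0.72/0.29) / 0.83 = ln(2.483) / 0.83 = 0.9094 / 0.83 = 1.096 km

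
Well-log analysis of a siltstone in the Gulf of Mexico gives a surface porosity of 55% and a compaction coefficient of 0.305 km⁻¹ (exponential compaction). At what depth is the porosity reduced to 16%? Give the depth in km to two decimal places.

Invert Athy's law: Z = ln(phi₀/phi) / c
Z = ln(0.55/0.16) / 0.305 = ln(3.438) / 0.305 = 1.2347 / 0.305 = 4.048 km

4.05 km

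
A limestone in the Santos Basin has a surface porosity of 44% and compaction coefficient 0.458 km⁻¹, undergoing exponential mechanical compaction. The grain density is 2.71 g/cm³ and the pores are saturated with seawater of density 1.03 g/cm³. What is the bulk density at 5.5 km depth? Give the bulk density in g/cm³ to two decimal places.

2.65 g/cm³

Porosity at depth: φ = 0.44·exp(−0.458×5.5) = 0.44×0.0805 = 0.0354
Bulk density: ρ_b = (1−φ)ρ_g + φ·ρ_f = 0.9646×2.71 + 0.0354×1.03
       = 2.614 + 0.037 = 2.650 g/cm³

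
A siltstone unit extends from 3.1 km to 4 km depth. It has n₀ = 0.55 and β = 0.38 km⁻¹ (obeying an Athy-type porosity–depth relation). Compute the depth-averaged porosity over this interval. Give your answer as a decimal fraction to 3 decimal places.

⟨n⟩ = (1/(z₂−z₁)) ∫ n₀ e^(−βz) dz = n₀·(e^(−β·z₁) − e^(−β·z₂)) / (β·(z₂−z₁))
e^(−0.38×3.1) = 0.3079; e^(−0.38×4) = 0.2187
⟨n⟩ = 0.55 × (0.3079 − 0.2187) / (0.38 × 0.9) = 0.55 × 0.2608 = 0.1434

0.143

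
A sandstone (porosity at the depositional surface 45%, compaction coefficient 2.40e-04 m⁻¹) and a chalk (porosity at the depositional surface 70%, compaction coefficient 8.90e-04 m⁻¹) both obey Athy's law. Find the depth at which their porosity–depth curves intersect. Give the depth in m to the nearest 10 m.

Working in km (1 km = 1000 m; β in km⁻¹ = β in m⁻¹ × 1000):
Set φ₀ₐ e^(−βₐz) = φ₀ᵦ e^(−βᵦz) ⇒ ln(φ₀ₐ/φ₀ᵦ) = (βₐ − βᵦ)·z
z = ln(0.45/0.7) / (0.24 − 0.89) = -0.4418 / -0.65 = 0.680 km

680 m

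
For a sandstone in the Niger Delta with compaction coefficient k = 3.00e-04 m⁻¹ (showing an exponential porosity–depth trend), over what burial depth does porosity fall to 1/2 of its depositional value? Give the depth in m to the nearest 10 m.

Working in km (1 km = 1000 m; k in km⁻¹ = k in m⁻¹ × 1000):
n/n₀ = 1/2 ⇒ exp(−k·Z) = 1/2 ⇒ Z = ln(2) / k
Z = 0.6931 / 0.3 = 2.310 km

2310 m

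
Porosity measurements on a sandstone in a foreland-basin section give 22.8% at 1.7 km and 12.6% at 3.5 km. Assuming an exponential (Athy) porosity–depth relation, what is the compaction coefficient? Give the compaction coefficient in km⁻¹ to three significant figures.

Athy: n(Z) = n₀ e^(−cZ) ⇒ n₁/n₂ = e^{c(Z₂−Z₁)} ⇒ c = ln(n₁/n₂)/(Z₂−Z₁)
c = ln(0.228/0.126) / (3.5 − 1.7) = ln(1.81) / 1.8 = 0.5931 / 1.8 = 0.3295 km⁻¹

0.329 km⁻¹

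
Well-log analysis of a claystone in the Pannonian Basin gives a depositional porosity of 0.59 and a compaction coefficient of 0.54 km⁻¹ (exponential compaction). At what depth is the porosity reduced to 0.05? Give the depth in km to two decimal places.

4.57 km

Invert Athy's law: Z = ln(φ₀/φ) / β
Z = ln(0.59/0.05) / 0.54 = ln(11.8) / 0.54 = 2.4681 / 0.54 = 4.571 km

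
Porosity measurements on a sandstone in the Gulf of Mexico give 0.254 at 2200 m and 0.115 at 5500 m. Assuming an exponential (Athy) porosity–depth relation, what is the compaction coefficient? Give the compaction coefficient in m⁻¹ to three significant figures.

Working in km (1 km = 1000 m; β in km⁻¹ = β in m⁻¹ × 1000):
Athy: phi(d) = phi₀ e^(−βd) ⇒ phi₁/phi₂ = e^{β(d₂−d₁)} ⇒ β = ln(phi₁/phi₂)/(d₂−d₁)
β = ln(0.254/0.115) / (5.5 − 2.2) = ln(2.209) / 3.3 = 0.7924 / 3.3 = 0.2401 km⁻¹

0.000240 m⁻¹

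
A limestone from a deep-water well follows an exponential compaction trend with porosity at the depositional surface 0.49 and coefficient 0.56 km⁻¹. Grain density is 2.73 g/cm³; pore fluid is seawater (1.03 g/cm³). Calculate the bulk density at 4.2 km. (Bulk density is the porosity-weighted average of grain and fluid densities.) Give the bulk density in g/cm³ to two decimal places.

2.65 g/cm³

Porosity at depth: φ = 0.49·exp(−0.56×4.2) = 0.49×0.0952 = 0.0466
Bulk density: ρ_b = (1−φ)ρ_g + φ·ρ_f = 0.9534×2.73 + 0.0466×1.03
       = 2.603 + 0.048 = 2.651 g/cm³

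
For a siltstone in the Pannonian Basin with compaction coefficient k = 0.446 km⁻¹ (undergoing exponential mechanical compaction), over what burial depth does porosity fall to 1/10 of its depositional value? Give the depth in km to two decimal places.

φ/φ₀ = 1/10 ⇒ exp(−k·d) = 1/10 ⇒ d = ln(10) / k
d = 2.3026 / 0.446 = 5.163 km

5.16 km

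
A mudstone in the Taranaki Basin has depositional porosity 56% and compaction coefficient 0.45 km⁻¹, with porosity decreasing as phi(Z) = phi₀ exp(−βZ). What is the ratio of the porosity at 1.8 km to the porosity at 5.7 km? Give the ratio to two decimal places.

phi(Z₁)/phi(Z₂) = e^(−β·Z₁)/e^(−β·Z₂) = e^{β(Z₂−Z₁)}
= exp(0.45 × 3.9) = exp(1.755) = 5.7834

5.78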